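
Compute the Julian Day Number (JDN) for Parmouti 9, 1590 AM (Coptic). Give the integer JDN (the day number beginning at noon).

In the Gregorian calendar the same day is 16 April 1874.
JDN 2451545 is 1 January 2000 CE (Gregorian); the target day is −45915 days from there, so JDN = 2405630.

2405630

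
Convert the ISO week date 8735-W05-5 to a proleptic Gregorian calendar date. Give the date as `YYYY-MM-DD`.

ISO week 1 of 8735 is the week containing the first Thursday of 8735.
Week 5, day 5 (Friday) lands on 8735-02-01.

8735-02-01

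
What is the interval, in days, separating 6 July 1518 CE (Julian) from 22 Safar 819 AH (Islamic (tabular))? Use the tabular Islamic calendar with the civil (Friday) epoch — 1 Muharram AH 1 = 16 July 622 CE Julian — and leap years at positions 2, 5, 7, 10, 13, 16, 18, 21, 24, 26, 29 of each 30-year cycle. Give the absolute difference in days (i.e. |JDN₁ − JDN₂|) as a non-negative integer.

JDN of the first date = 2275694.
JDN of the second date = 2238363.
|2238363 − 2275694| = 37331.

37331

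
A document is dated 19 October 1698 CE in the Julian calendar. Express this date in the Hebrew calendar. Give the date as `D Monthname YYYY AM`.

24 Cheshvan 5459 AM

Julian Day Number of the source date = 2341544.
Converting JDN 2341544 to the Hebrew calendar gives 24 Cheshvan 5459 AM.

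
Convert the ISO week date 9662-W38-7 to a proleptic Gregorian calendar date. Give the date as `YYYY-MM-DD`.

ISO week 1 of 9662 is the week containing the first Thursday of 9662.
Week 38, day 7 (Sunday) lands on 9662-09-24.

9662-09-24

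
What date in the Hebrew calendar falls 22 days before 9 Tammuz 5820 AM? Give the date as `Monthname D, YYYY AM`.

Sivan 17, 5820 AM

The starting date is JDN 2473648; 2473648 − 22 = 2473626.
JDN 2473626 corresponds to Sivan 17, 5820 AM.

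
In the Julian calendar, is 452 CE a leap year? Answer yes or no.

yes

452 mod 4 = 0, so it is a leap year in the Julian calendar.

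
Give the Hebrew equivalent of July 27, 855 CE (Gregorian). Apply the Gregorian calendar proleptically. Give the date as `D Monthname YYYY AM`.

Julian Day Number of the source date = 2033550.
Converting JDN 2033550 to the Hebrew calendar gives 5 Av 4615 AM.

5 Av 4615 AM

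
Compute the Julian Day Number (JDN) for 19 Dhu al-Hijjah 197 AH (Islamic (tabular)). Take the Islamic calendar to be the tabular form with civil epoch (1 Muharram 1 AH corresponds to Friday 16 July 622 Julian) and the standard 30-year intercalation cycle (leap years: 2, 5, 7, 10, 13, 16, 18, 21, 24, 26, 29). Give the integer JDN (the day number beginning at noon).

In the proleptic Gregorian calendar the same day is 25 August 813.
JDN 2400001 is 17 November 1858 CE (Gregorian), MJD 0; the target day is −381762 days from there, so JDN = 2018239.

2018239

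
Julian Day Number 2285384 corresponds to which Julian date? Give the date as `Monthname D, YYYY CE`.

The proleptic Gregorian equivalent of JDN 2285384 is 25 January 1545.
In the Julian calendar that day is January 15, 1545 CE.

January 15, 1545 CE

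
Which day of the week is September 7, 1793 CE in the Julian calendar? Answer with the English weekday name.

Equivalently 18 September 1793 Gregorian, JDN 2376201.
Since JDN mod 7 = 2 (0 = Monday), the day is Wednesday.

Wednesday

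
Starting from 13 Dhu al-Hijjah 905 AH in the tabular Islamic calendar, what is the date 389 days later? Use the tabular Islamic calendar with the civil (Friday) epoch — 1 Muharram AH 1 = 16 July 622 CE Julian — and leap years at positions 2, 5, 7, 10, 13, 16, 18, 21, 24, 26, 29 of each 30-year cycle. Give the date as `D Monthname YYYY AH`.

18 Muharram 907 AH

Counting 389 days forward from JDN 2269124 reaches JDN 2269513, which is 18 Muharram 907 AH.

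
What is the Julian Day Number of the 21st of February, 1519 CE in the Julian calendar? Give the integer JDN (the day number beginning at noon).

2275924

In the proleptic Gregorian calendar the same day is 3 March 1519.
JDN 2299161 is 15 October 1582 CE (Gregorian); the target day is −23237 days from there, so JDN = 2275924.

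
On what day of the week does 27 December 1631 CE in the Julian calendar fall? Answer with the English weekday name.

This is JDN 2317141 (6 January 1632 Gregorian).
Since JDN mod 7 = 1 (0 = Monday), the day is Tuesday.

Tuesday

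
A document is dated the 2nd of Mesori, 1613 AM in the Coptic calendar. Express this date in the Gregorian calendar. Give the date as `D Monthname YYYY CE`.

Julian Day Number of the source date = 2414144.
Converting JDN 2414144 to the Gregorian calendar gives 7 August 1897 CE.

7 August 1897 CE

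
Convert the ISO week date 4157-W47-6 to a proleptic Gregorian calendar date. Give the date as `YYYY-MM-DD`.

4157-11-26

ISO week 1 of 4157 is the week containing the first Thursday of 4157.
Week 47, day 6 (Saturday) lands on 4157-11-26.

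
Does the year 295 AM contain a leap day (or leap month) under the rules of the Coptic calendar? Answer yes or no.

295 mod 4 = 3; in the Coptic calendar a year is leap when year mod 4 = 3, so it is a leap year.

yes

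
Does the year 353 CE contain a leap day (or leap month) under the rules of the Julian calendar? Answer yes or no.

353 mod 4 = 1, so it is a common year in the Julian calendar.

no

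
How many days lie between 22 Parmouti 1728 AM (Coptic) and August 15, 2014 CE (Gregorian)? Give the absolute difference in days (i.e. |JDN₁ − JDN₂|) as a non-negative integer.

JDN of the first date = 2456048.
JDN of the second date = 2456885.
|2456885 − 2456048| = 837.

837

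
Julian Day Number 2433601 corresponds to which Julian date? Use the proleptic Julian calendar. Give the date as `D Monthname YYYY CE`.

JDN 2433601 is 15 November 1950 in the Gregorian calendar.
In the Julian calendar that day is 2 November 1950 CE.

2 November 1950 CE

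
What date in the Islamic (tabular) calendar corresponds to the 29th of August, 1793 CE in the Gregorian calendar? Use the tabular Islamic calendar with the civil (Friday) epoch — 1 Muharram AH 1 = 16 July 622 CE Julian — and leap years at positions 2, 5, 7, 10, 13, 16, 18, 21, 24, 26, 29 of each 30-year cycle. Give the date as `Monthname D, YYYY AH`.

Muharram 21, 1208 AH

Julian Day Number of the source date = 2376181.
Converting JDN 2376181 to the tabular Islamic calendar gives 21 Muharram 1208 AH.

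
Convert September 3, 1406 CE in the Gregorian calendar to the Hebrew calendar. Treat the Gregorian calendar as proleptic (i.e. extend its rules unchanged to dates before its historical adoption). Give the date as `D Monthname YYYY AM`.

11 Elul 5166 AM

Julian Day Number of the source date = 2234836.
Converting JDN 2234836 to the Hebrew calendar gives 11 Elul 5166 AM.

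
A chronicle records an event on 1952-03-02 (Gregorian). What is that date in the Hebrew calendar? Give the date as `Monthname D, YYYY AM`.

Adar 5, 5712 AM

Julian Day Number of the source date = 2434074.
Converting JDN 2434074 to the Hebrew calendar gives 5 Adar 5712 AM.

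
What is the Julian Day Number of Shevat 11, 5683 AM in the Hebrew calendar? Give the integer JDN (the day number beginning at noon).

2423448

In the Gregorian calendar the same day is 28 January 1923.
JDN 2451545 is 1 January 2000 CE (Gregorian); the target day is −28097 days from there, so JDN = 2423448.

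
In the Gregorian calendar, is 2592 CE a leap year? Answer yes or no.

yes

2592 is divisible by 4 and not by 100, so it is a leap year.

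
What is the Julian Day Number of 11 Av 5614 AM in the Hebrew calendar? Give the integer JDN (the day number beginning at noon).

2398436

In the Gregorian calendar the same day is 5 August 1854.
JDN 2299161 is 15 October 1582 CE (Gregorian); the target day is +99275 days from there, so JDN = 2398436.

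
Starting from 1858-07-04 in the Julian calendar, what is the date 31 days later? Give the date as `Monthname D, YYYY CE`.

JDN of 1858-07-04 = 2399877.
2399877 + 31 = 2399908.
JDN 2399908 in the Julian calendar is August 4, 1858 CE.

August 4, 1858 CE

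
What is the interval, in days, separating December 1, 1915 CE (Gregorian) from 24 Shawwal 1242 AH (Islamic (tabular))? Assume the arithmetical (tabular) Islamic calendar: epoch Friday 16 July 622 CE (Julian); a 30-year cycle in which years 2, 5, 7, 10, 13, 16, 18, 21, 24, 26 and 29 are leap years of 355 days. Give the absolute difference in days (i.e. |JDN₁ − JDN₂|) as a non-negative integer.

32335

JDN of the first date = 2420833.
JDN of the second date = 2388498.
|2388498 − 2420833| = 32335.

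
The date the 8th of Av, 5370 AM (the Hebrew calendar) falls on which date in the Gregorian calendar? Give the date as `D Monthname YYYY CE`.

Both dates share Julian Day Number 2309309; in the Gregorian calendar that is 28 July 1610 CE.

28 July 1610 CE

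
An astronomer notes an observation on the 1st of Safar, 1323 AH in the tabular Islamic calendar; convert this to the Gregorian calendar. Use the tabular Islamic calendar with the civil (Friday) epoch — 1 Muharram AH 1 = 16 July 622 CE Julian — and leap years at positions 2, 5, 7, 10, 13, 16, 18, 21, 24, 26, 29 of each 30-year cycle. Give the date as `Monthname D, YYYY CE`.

Julian Day Number of the source date = 2416943.
Converting JDN 2416943 to the Gregorian calendar gives 7 April 1905 CE.

April 7, 1905 CE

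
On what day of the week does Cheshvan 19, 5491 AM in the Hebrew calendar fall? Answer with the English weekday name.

Monday

Equivalently 30 October 1730 Gregorian, JDN 2353232.
JDN 2353232 mod 7 = 0, and JDN 0 was a Monday, so this is a Monday.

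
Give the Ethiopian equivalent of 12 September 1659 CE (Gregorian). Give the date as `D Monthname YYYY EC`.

Both dates share Julian Day Number 2327252; in the Ethiopian calendar that is 4 Meskerem 1652 EC.

4 Meskerem 1652 EC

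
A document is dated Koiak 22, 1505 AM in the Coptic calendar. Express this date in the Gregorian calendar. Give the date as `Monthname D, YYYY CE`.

Both dates share Julian Day Number 2374477; in the Gregorian calendar that is 29 December 1788 CE.

December 29, 1788 CE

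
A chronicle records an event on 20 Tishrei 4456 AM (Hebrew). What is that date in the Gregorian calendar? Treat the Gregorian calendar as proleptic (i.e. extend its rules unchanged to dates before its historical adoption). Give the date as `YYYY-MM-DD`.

0695-10-08

Julian Day Number of the source date = 1975184.
Converting JDN 1975184 to the Gregorian calendar gives 8 October 695 CE.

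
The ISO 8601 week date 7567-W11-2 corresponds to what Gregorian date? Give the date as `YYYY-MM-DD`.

ISO week 1 of 7567 is the week containing the first Thursday of 7567.
Week 11, day 2 (Tuesday) lands on 7567-03-14.

7567-03-14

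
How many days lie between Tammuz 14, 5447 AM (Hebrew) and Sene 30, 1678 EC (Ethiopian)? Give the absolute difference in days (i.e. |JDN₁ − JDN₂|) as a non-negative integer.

First date → JDN 2337400; second date → JDN 2337044.
The interval is |2337400 − 2337044| = 356 days.

356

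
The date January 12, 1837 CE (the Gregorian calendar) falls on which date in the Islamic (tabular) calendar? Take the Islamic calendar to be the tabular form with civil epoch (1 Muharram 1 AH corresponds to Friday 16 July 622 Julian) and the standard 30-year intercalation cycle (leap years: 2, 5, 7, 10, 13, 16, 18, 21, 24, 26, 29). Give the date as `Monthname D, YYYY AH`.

Julian Day Number of the source date = 2392022.
Converting JDN 2392022 to the tabular Islamic calendar gives 4 Shawwal 1252 AH.

Shawwal 4, 1252 AH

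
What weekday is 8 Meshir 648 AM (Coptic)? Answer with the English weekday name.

In the proleptic Gregorian calendar this is 8 February 932 (JDN 2061504).
JDN 2061504 mod 7 = 4, and JDN 0 was a Monday, so this is a Friday.

Friday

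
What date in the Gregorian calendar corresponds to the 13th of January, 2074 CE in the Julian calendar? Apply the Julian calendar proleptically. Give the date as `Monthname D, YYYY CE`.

The Julian–Gregorian offset here is 13 days (Julian trailing).
13 January 2074 Julian + 13 days → 26 January 2074 Gregorian.

January 26, 2074 CE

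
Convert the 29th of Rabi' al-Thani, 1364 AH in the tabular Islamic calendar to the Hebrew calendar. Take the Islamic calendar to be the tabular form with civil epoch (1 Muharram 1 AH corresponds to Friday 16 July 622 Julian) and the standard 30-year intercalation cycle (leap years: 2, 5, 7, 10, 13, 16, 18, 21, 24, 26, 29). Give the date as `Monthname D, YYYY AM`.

Julian Day Number of the source date = 2431559.
Converting JDN 2431559 to the Hebrew calendar gives 30 Nisan 5705 AM.

Nisan 30, 5705 AM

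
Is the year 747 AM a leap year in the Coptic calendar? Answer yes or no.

yes

747 mod 4 = 3; in the Coptic calendar a year is leap when year mod 4 = 3, so it is a leap year.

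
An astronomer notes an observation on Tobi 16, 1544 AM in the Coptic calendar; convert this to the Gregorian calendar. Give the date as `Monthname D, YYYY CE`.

Both dates share Julian Day Number 2388746; in the Gregorian calendar that is 24 January 1828 CE.

January 24, 1828 CE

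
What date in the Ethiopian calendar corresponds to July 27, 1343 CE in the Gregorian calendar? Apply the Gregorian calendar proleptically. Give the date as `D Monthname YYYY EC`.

25 Hamle 1335 EC

Both dates share Julian Day Number 2211788; in the Ethiopian calendar that is 25 Hamle 1335 EC.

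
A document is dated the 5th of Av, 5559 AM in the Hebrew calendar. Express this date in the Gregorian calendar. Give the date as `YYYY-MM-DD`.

1799-08-06

Julian Day Number of the source date = 2378349.
Converting JDN 2378349 to the Gregorian calendar gives 6 August 1799 CE.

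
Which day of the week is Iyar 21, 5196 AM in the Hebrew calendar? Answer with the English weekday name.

Monday

In the proleptic Gregorian calendar this is 16 May 1436 (JDN 2245684).
JDN 2245684 mod 7 = 0, and JDN 0 was a Monday, so this is a Monday.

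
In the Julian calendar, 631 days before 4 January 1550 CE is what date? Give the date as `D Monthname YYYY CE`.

13 April 1548 CE

The starting date is JDN 2287199; 2287199 − 631 = 2286568.
JDN 2286568 corresponds to 13 April 1548 CE.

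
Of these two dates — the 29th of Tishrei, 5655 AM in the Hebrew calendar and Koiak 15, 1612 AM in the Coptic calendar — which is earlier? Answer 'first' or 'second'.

The two dates have Julian Day Numbers 2413131 and 2413552 respectively.
Since 2413131 < 2413552, the first date comes first.

first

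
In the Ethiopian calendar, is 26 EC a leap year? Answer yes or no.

no

26 mod 4 = 2; in the Ethiopian calendar a year is leap when year mod 4 = 3, so it is a common year.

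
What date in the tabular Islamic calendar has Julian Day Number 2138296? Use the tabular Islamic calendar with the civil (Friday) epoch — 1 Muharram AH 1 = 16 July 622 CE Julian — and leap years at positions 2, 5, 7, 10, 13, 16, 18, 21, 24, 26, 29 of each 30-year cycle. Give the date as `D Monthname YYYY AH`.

JDN 2138296 is 10 May 1142 in the proleptic Gregorian calendar.
In the tabular Islamic calendar that day is 5 Shawwal 536 AH.

5 Shawwal 536 AH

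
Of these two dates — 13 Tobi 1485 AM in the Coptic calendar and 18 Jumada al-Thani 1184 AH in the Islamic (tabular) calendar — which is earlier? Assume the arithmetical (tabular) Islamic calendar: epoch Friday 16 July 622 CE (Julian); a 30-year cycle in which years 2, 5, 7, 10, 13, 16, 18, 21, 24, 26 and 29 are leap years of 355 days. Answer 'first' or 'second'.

First date → JDN 2367193; second date → JDN 2367821.
JDN 2367193 < JDN 2367821, so the first date is earlier.

first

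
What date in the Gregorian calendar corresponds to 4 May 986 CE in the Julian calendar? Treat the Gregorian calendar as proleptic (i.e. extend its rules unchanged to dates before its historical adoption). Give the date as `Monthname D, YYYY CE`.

May 9, 986 CE

For dates in this range the Gregorian date is 5 days ahead of the Julian.
4 May 986 Julian + 5 days → 9 May 986 Gregorian.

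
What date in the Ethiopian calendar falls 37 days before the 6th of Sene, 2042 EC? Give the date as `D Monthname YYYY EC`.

JDN of the 6th of Sene, 2042 EC = 2469971.
2469971 − 37 = 2469934.
JDN 2469934 in the Ethiopian calendar is 29 Miyazya 2042 EC.

29 Miyazya 2042 EC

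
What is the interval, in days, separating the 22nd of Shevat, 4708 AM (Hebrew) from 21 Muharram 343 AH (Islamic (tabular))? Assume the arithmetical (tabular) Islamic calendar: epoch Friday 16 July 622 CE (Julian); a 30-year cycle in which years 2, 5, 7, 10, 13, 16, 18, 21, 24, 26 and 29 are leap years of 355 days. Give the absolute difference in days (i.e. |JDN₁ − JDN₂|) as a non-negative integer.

First date → JDN 2067350; second date → JDN 2069653.
The interval is |2067350 − 2069653| = 2303 days.

2303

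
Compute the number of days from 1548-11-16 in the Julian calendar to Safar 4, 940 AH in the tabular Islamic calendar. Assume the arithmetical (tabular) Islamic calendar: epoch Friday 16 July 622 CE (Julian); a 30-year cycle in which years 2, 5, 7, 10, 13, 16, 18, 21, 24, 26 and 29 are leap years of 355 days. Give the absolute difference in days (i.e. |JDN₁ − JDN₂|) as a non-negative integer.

5562

JDN of the first date = 2286785.
JDN of the second date = 2281223.
|2281223 − 2286785| = 5562.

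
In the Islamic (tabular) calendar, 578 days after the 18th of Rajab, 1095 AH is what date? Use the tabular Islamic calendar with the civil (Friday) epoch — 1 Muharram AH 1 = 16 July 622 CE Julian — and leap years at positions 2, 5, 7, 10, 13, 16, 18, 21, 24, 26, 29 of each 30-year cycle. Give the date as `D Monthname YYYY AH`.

Counting 578 days forward from JDN 2336311 reaches JDN 2336889, which is 5 Rabi' al-Awwal 1097 AH.

5 Rabi' al-Awwal 1097 AH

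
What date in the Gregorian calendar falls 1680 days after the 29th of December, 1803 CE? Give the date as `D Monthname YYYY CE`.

JDN of the 29th of December, 1803 CE = 2379954.
2379954 + 1680 = 2381634.
JDN 2381634 in the Gregorian calendar is 4 August 1808 CE.

4 August 1808 CE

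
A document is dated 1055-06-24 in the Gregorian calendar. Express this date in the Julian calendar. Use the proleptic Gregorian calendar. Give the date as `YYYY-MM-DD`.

The Julian–Gregorian offset here is 6 days (Julian trailing).
24 June 1055 Gregorian − 6 days → 18 June 1055 Julian.

1055-06-18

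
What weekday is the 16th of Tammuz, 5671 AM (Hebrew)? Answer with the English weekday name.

Equivalently 12 July 1911 Gregorian, JDN 2419230.
2419230 ≡ 2 (mod 7); counting from Monday = 0 gives Wednesday.

Wednesday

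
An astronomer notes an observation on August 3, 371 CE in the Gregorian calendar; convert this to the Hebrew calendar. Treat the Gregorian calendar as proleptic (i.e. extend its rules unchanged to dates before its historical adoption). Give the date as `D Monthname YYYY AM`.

Julian Day Number of the source date = 1856779.
Converting JDN 1856779 to the Hebrew calendar gives 5 Av 4131 AM.

5 Av 4131 AM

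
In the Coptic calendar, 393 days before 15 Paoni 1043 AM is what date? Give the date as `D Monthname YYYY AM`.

The starting date is JDN 2205904; 2205904 − 393 = 2205511.
JDN 2205511 corresponds to 17 Pashons 1042 AM.

17 Pashons 1042 AM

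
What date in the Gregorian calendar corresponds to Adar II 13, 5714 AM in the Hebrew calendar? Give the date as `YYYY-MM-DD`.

1954-03-18

Both dates share Julian Day Number 2434820; in the Gregorian calendar that is 18 March 1954 CE.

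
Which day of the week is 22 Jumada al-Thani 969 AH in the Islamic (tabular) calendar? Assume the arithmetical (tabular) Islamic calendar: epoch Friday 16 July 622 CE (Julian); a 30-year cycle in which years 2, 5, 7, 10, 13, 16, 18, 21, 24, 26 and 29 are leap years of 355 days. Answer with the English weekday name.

Friday

Equivalently 9 March 1562 Gregorian, JDN 2291636.
Since JDN mod 7 = 4 (0 = Monday), the day is Friday.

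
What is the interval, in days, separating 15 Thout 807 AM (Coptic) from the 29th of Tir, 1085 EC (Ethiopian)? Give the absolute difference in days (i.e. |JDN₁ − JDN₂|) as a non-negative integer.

865

First date → JDN 2119435; second date → JDN 2120300.
The interval is |2119435 − 2120300| = 865 days.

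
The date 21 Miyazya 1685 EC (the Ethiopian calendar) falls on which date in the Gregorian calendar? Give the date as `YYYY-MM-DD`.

Both dates share Julian Day Number 2339532; in the Gregorian calendar that is 26 April 1693 CE.

1693-04-26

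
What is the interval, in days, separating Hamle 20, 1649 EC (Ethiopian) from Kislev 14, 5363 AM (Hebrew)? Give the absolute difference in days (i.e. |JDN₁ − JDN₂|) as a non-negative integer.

19962

JDN of the first date = 2326472.
JDN of the second date = 2306510.
|2306510 − 2326472| = 19962.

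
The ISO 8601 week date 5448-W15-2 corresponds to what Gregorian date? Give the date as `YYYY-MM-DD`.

5448-04-11

ISO week 1 of 5448 is the week containing the first Thursday of 5448.
Week 15, day 2 (Tuesday) lands on 5448-04-11.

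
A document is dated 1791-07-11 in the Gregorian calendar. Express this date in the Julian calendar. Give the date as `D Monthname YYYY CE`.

For dates in this range the Gregorian date is 11 days ahead of the Julian.
11 July 1791 Gregorian − 11 days → 30 June 1791 Julian.

30 June 1791 CE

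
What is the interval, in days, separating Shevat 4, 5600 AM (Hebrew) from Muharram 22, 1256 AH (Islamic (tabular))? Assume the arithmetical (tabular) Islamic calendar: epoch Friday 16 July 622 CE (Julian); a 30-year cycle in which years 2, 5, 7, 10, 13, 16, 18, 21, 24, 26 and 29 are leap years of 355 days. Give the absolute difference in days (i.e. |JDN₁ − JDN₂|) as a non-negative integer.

77

JDN of the first date = 2393114.
JDN of the second date = 2393191.
|2393191 − 2393114| = 77.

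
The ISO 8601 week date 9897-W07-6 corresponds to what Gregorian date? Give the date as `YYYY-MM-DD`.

ISO week 1 of 9897 is the week containing the first Thursday of 9897.
Week 7, day 6 (Saturday) lands on 9897-02-20.

9897-02-20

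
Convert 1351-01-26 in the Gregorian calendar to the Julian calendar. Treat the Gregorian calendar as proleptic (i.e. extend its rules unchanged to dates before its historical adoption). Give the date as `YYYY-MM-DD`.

1351-01-18

The Julian–Gregorian offset here is 8 days (Julian trailing).
26 January 1351 Gregorian − 8 days → 18 January 1351 Julian.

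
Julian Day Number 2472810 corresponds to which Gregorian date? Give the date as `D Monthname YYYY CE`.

Counting from JDN 2299161 = 15 Oct 1582 gives an offset of 173649 days.

22 March 2058 CE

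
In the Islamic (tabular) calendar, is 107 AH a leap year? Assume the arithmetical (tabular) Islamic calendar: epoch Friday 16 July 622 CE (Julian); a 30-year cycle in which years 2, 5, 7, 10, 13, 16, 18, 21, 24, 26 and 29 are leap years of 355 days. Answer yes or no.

no

Year 107 AH is year 17 of its 30-year cycle; leap positions are 2, 5, 7, 10, 13, 16, 18, 21, 24, 26, 29, so it is a common year (354 days).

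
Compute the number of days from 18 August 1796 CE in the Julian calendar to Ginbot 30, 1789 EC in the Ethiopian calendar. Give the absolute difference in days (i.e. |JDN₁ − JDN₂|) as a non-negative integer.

JDN of the first date = 2377277.
JDN of the second date = 2377557.
|2377557 − 2377277| = 280.

280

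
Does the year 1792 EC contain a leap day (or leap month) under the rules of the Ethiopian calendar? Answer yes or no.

1792 mod 4 = 0; in the Ethiopian calendar a year is leap when year mod 4 = 3, so it is a common year.

no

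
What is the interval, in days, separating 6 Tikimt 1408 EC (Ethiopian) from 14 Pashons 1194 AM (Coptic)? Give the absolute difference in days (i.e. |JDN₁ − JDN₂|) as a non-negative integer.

22863

First date → JDN 2238163; second date → JDN 2261026.
The interval is |2238163 − 2261026| = 22863 days.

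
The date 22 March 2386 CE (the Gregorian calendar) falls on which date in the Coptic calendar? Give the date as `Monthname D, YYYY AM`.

Both dates share Julian Day Number 2592609; in the Coptic calendar that is 10 Paremhat 2102 AM.

Paremhat 10, 2102 AM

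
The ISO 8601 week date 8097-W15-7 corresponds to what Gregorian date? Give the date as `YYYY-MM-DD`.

ISO week 1 of 8097 is the week containing the first Thursday of 8097.
Week 15, day 7 (Sunday) lands on 8097-04-14.

8097-04-14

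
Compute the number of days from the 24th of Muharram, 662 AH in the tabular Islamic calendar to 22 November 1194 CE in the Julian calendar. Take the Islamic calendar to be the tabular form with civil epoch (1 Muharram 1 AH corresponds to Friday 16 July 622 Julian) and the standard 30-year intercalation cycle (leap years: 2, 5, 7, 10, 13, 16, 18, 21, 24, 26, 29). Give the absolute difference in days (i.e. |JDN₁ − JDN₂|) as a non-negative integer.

25207

First date → JDN 2182699; second date → JDN 2157492.
The interval is |2182699 − 2157492| = 25207 days.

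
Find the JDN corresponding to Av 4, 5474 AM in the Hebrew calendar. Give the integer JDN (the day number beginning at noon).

In the Gregorian calendar the same day is 16 July 1714.
JDN 2299161 is 15 October 1582 CE (Gregorian); the target day is +48121 days from there, so JDN = 2347282.

2347282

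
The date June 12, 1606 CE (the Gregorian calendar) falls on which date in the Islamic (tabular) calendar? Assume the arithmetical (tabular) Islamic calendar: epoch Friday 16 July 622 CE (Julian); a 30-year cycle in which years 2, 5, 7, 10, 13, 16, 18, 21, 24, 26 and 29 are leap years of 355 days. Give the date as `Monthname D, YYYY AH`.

Safar 5, 1015 AH

Julian Day Number of the source date = 2307802.
Converting JDN 2307802 to the tabular Islamic calendar gives 5 Safar 1015 AH.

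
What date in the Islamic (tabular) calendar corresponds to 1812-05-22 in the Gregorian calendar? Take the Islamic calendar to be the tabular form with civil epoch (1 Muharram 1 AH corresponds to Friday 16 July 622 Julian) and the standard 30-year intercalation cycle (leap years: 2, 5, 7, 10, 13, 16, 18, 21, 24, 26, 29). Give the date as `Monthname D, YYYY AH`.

Jumada al-Awwal 10, 1227 AH

Julian Day Number of the source date = 2383021.
Converting JDN 2383021 to the tabular Islamic calendar gives 10 Jumada al-Awwal 1227 AH.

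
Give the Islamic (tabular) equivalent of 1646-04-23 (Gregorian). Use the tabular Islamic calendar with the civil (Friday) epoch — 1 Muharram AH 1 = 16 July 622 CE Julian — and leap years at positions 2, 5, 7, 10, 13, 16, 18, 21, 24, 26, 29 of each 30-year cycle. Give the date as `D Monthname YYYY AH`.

Julian Day Number of the source date = 2322362.
Converting JDN 2322362 to the tabular Islamic calendar gives 7 Rabi' al-Awwal 1056 AH.

7 Rabi' al-Awwal 1056 AH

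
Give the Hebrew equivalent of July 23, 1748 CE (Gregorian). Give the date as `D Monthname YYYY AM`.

27 Tammuz 5508 AM

Julian Day Number of the source date = 2359708.
Converting JDN 2359708 to the Hebrew calendar gives 27 Tammuz 5508 AM.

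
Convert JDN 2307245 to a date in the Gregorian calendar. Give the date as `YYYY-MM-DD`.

JDN 2451545 is 1 Jan 2000; 2307245 is −144300 days from there.

1604-12-02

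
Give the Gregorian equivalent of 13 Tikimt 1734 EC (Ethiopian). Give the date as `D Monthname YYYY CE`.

21 October 1741 CE

Both dates share Julian Day Number 2357241; in the Gregorian calendar that is 21 October 1741 CE.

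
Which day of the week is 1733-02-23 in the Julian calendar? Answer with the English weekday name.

Friday

Equivalently 6 March 1733 Gregorian, JDN 2354090.
2354090 ≡ 4 (mod 7); counting from Monday = 0 gives Friday.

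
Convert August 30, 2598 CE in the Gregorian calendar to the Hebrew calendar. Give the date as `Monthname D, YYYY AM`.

Elul 7, 6358 AM

Both dates share Julian Day Number 2670202; in the Hebrew calendar that is 7 Elul 6358 AM.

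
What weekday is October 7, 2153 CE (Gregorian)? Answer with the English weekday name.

Since JDN mod 7 = 6 (0 = Monday), the day is Sunday.

Sunday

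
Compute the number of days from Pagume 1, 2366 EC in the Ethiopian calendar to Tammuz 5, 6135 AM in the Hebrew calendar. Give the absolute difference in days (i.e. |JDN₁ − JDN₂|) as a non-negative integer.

299

First date → JDN 2588397; second date → JDN 2588696.
The interval is |2588397 − 2588696| = 299 days.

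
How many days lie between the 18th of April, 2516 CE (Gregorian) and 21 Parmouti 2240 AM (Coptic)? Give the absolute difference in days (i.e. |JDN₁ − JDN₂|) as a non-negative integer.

2937

JDN of the first date = 2640118.
JDN of the second date = 2643055.
|2643055 − 2640118| = 2937.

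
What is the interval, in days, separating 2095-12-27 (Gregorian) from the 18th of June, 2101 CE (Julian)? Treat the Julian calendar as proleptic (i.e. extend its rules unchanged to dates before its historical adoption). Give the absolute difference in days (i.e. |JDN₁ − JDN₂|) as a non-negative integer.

JDN of the first date = 2486604.
JDN of the second date = 2488617.
|2488617 − 2486604| = 2013.

2013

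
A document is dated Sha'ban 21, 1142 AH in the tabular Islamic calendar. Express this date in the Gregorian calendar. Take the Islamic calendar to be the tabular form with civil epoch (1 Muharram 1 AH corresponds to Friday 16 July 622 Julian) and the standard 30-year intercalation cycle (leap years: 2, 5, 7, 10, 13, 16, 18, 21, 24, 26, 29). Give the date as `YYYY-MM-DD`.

1730-03-11

Julian Day Number of the source date = 2352999.
Converting JDN 2352999 to the Gregorian calendar gives 11 March 1730 CE.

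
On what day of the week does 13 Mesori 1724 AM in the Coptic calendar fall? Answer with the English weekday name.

Tuesday

In the Gregorian calendar this is 19 August 2008 (JDN 2454698).
2454698 ≡ 1 (mod 7); counting from Monday = 0 gives Tuesday.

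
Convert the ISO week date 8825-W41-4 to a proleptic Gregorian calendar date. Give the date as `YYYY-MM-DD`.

ISO week 1 of 8825 is the week containing the first Thursday of 8825.
Week 41, day 4 (Thursday) lands on 8825-10-09.

8825-10-09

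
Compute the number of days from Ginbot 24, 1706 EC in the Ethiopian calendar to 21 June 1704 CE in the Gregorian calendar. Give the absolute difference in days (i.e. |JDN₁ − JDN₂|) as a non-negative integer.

First date → JDN 2347235; second date → JDN 2343605.
The interval is |2347235 − 2343605| = 3630 days.

3630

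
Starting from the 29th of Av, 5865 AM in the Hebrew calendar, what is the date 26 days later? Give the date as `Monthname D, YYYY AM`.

Counting 26 days forward from JDN 2490117 reaches JDN 2490143, which is Elul 25, 5865 AM.

Elul 25, 5865 AM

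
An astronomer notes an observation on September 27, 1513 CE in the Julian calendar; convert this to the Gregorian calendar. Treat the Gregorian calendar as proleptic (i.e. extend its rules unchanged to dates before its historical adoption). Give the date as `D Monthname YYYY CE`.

For dates in this range the Gregorian date is 10 days ahead of the Julian.
27 September 1513 Julian + 10 days → 7 October 1513 Gregorian.

7 October 1513 CE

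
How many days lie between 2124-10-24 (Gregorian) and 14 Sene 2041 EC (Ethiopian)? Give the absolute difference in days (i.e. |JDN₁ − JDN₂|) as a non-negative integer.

JDN of the first date = 2497132.
JDN of the second date = 2469614.
|2469614 − 2497132| = 27518.

27518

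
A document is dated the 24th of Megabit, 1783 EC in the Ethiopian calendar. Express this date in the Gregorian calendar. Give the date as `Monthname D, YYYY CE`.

Both dates share Julian Day Number 2375299; in the Gregorian calendar that is 31 March 1791 CE.

March 31, 1791 CE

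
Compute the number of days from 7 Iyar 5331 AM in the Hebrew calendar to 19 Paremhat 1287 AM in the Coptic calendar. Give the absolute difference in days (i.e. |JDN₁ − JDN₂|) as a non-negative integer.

48

First date → JDN 2294987; second date → JDN 2294939.
The interval is |2294987 − 2294939| = 48 days.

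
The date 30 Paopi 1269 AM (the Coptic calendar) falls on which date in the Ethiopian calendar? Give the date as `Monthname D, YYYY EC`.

Tikimt 30, 1545 EC

Julian Day Number of the source date = 2288226.
Converting JDN 2288226 to the Ethiopian calendar gives 30 Tikimt 1545 EC.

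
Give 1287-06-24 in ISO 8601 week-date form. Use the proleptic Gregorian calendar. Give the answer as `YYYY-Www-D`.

The weekday is Tuesday (ISO weekday 2).
That Tuesday belongs to ISO week 26 of ISO year 1287.

1287-W26-2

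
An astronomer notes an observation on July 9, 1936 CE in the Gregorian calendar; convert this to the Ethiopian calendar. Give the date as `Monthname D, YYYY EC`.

Hamle 2, 1928 EC

Both dates share Julian Day Number 2428359; in the Ethiopian calendar that is 2 Hamle 1928 EC.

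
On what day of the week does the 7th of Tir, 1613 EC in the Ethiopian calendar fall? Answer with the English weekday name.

Tuesday

In the Gregorian calendar this is 12 January 1621 (JDN 2313130).
2313130 ≡ 1 (mod 7); counting from Monday = 0 gives Tuesday.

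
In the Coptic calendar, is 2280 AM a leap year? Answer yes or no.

2280 mod 4 = 0; in the Coptic calendar a year is leap when year mod 4 = 3, so it is a common year.

no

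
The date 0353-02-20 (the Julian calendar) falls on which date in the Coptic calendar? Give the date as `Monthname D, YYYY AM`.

Julian Day Number of the source date = 1850042.
Converting JDN 1850042 to the Coptic calendar gives 26 Meshir 69 AM.

Meshir 26, 69 AM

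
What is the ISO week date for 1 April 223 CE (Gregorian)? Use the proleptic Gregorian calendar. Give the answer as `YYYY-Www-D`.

0223-W14-2

The weekday is Tuesday (ISO weekday 2).
That Tuesday belongs to ISO week 14 of ISO year 223.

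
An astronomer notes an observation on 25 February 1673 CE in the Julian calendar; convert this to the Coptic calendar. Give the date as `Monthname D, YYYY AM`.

Paremhat 1, 1389 AM

The source date corresponds to 7 March 1673 in the Gregorian calendar (JDN 2332177).
That day falls on 1 Paremhat 1389 AM in the Coptic calendar.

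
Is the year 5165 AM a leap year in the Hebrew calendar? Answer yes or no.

Hebrew year 5165 is year 16 of its 19-year Metonic cycle; leap years are at positions 3, 6, 8, 11, 14, 17, 19, so it is a common year (12 months).

no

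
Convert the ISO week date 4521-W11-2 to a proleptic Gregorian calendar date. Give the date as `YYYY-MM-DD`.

ISO week 1 of 4521 is the week containing the first Thursday of 4521.
Week 11, day 2 (Tuesday) lands on 4521-03-11.

4521-03-11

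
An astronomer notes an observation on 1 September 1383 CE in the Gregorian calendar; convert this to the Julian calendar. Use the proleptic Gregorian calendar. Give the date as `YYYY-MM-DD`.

The Julian–Gregorian offset here is 8 days (Julian trailing).
1 September 1383 Gregorian − 8 days → 24 August 1383 Julian.

1383-08-24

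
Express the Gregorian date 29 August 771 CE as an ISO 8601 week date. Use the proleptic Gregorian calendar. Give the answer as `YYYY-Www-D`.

The weekday is Sunday (ISO weekday 7).
That Sunday belongs to ISO week 34 of ISO year 771.

0771-W34-7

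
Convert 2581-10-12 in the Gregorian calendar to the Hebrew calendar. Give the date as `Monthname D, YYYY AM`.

Both dates share Julian Day Number 2664036; in the Hebrew calendar that is 14 Tishrei 6342 AM.

Tishrei 14, 6342 AM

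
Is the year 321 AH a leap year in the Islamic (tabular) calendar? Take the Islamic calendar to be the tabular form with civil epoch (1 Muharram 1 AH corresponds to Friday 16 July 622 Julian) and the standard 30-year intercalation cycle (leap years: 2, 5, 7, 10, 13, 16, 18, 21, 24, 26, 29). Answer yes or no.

yes

Year 321 AH is year 21 of its 30-year cycle; leap positions are 2, 5, 7, 10, 13, 16, 18, 21, 24, 26, 29, so it is a leap year (355 days).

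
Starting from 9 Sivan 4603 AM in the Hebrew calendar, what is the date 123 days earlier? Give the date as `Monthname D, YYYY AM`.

The starting date is JDN 2029095; 2029095 − 123 = 2028972.
JDN 2028972 corresponds to Shevat 4, 4603 AM.

Shevat 4, 4603 AM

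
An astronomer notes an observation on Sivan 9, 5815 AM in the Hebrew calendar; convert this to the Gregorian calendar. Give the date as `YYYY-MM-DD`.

2055-06-05

Both dates share Julian Day Number 2471789; in the Gregorian calendar that is 5 June 2055 CE.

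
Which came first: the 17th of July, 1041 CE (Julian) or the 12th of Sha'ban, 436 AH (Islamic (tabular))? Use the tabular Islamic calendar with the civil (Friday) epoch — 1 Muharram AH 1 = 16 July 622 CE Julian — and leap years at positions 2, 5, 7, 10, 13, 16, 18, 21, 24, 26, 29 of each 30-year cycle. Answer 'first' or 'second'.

The two dates have Julian Day Numbers 2101481 and 2102807 respectively.
Since 2101481 < 2102807, the first date comes first.

first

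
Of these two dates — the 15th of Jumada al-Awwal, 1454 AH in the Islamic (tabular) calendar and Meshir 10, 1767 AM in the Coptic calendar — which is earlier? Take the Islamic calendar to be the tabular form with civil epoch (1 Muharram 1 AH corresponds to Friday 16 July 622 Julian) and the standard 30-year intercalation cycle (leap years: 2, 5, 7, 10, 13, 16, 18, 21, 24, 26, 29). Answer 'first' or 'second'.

First date → JDN 2463467; second date → JDN 2470220.
JDN 2463467 < JDN 2470220, so the first date is earlier.

first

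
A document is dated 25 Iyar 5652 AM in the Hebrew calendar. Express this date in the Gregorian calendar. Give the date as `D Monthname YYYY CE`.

22 May 1892 CE

Julian Day Number of the source date = 2412241.
Converting JDN 2412241 to the Gregorian calendar gives 22 May 1892 CE.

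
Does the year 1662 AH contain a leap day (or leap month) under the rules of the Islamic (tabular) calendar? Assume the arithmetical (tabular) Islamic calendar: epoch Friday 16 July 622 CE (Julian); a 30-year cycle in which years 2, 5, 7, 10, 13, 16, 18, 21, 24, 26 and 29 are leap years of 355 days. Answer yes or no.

Year 1662 AH is year 12 of its 30-year cycle; leap positions are 2, 5, 7, 10, 13, 16, 18, 21, 24, 26, 29, so it is a common year (354 days).

no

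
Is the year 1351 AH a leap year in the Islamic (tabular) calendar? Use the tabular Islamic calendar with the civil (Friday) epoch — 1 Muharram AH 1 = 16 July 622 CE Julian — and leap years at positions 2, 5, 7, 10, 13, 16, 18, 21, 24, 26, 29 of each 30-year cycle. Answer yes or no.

no

Year 1351 AH is year 1 of its 30-year cycle; leap positions are 2, 5, 7, 10, 13, 16, 18, 21, 24, 26, 29, so it is a common year (354 days).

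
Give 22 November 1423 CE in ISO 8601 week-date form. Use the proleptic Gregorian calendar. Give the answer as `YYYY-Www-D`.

The weekday is Saturday (ISO weekday 6).
That Saturday belongs to ISO week 47 of ISO year 1423.

1423-W47-6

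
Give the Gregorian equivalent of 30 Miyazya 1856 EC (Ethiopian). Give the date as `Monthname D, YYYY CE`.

May 7, 1864 CE

Both dates share Julian Day Number 2401999; in the Gregorian calendar that is 7 May 1864 CE.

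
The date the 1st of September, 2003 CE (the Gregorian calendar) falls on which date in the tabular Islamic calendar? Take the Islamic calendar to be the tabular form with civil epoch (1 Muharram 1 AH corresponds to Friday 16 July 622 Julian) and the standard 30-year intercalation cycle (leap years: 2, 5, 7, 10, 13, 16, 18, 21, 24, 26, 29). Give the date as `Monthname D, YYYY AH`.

Rajab 4, 1424 AH

Both dates share Julian Day Number 2452884; in the tabular Islamic calendar that is 4 Rajab 1424 AH.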